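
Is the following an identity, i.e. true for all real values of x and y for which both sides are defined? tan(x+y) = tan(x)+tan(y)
Claim: tan(x+y) = tan(x)+tan(y).
Test a specific point where both sides are defined: x = 3π/4, y = π/6.
LHS = tan(x+y) ≈ -0.2679
RHS = tan(x)+tan(y) ≈ -0.4226
Since -0.2679 ≠ -0.4226, the equation fails at this point, so it cannot hold for all real values of x and y for which both sides are defined.
The correct formula is tan(x+y) = (tan(x) + tan(y))/(1 - tan(x)tan(y)).

Conclusion: No, this is NOT an identity.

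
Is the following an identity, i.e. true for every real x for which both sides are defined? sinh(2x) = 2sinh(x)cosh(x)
Claim: sinh(2x) = 2sinh(x)cosh(x).
Reasoning: 2sinh(x)cosh(x) = 2 · (e^x - e^-x)/2 · (e^x + e^-x)/2 = (e^(2x) - e^(-2x))/2 = sinh(2x).
So the two sides agree for every real x for which both sides are defined.

Conclusion: Yes, this is an identity.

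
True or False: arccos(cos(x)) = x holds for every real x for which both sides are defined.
False.

Claim: arccos(cos(x)) = x.
Test a specific point where both sides are defined: x = -π/4.
LHS = arccos(cos(x)) ≈ 0.7854
RHS = x ≈ -0.7854
Since 0.7854 ≠ -0.7854, the equation fails at this point, so it cannot hold for every real x for which both sides are defined.
arccos only returns values in [0, π], so arccos(cos(x)) = x holds only for x in that interval, not for all real x.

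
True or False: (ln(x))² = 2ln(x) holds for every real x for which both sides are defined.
Claim: (ln(x))² = 2ln(x).
Test a specific point where both sides are defined: x = 3/2.
LHS = (ln(x))² ≈ 0.1644
RHS = 2ln(x) ≈ 0.8109
Since 0.1644 ≠ 0.8109, the equation fails at this point, so it cannot hold for every real x for which both sides are defined.
2ln(x) equals ln(x²), which is not the same as (ln x)².

Conclusion: False.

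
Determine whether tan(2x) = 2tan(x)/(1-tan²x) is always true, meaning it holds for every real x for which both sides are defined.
Claim: tan(2x) = 2tan(x)/(1-tan²x).
Reasoning: tan(2x) = sin(2x)/cos(2x) = 2sin(x)cos(x) / (cos²x - sin²x). Divide numerator and denominator by cos²x: 2tan(x) / (1 - tan²x).
So the two sides agree for every real x for which both sides are defined.

Conclusion: Yes, this is an identity.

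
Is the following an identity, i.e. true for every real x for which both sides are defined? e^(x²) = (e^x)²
Claim: e^(x²) = (e^x)².
Test a specific point where both sides are defined: x = -2.
LHS = e^(x²) ≈ 54.5982
RHS = (e^x)² ≈ 0.0183
Since 54.5982 ≠ 0.0183, the equation fails at this point, so it cannot hold for every real x for which both sides are defined.
(e^x)² = e^(2x), and 2x ≠ x² in general.

Conclusion: No, this is NOT an identity.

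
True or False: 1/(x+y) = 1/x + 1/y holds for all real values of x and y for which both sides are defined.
False.

Claim: 1/(x+y) = 1/x + 1/y.
Test a specific point where both sides are defined: x = 5, y = 3.
LHS = 1/(x+y) ≈ 0.1250
RHS = 1/x + 1/y ≈ 0.5333
Since 0.1250 ≠ 0.5333, the equation fails at this point, so it cannot hold for all real values of x and y for which both sides are defined.
1/x + 1/y = (x+y)/(xy), which is not 1/(x+y).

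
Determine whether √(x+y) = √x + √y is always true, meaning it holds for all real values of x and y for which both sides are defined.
Claim: √(x+y) = √x + √y.
Test a specific point where both sides are defined: x = 1, y = 3/2.
LHS = √(x+y) ≈ 1.5811
RHS = √x + √y ≈ 2.2247
Since 1.5811 ≠ 2.2247, the equation fails at this point, so it cannot hold for all real values of x and y for which both sides are defined.
Squaring the right side gives x + 2√(xy) + y, not x + y.

Conclusion: No, this is NOT an identity.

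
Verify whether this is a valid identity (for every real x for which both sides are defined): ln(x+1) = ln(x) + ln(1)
Claim: ln(x+1) = ln(x) + ln(1).
Test a specific point where both sides are defined: x = 1/2.
LHS = ln(x+1) ≈ 0.4055
RHS = ln(x) + ln(1) ≈ -0.6931
Since 0.4055 ≠ -0.6931, the equation fails at this point, so it cannot hold for every real x for which both sides are defined.
ln(1) = 0, so the right side is just ln(x), which differs from ln(x+1).

Conclusion: No, this is NOT an identity.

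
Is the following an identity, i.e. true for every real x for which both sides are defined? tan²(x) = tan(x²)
Claim: tan²(x) = tan(x²).
Test a specific point where both sides are defined: x = π.
LHS = tan²(x) ≈ 0.0000
RHS = tan(x²) ≈ 0.4767
Since 0.0000 ≠ 0.4767, the equation fails at this point, so it cannot hold for every real x for which both sides are defined.
tan²(x) means (tan x)², squaring the output; tan(x²) squares the input. These are different functions.

Conclusion: No, this is NOT an identity.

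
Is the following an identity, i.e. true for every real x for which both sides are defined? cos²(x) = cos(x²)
Claim: cos²(x) = cos(x²).
Test a specific point where both sides are defined: x = -π/4.
LHS = cos²(x) ≈ 0.5000
RHS = cos(x²) ≈ 0.8157
Since 0.5000 ≠ 0.8157, the equation fails at this point, so it cannot hold for every real x for which both sides are defined.
cos²(x) means (cos x)², squaring the output; cos(x²) squares the input. These are different functions.

Conclusion: No, this is NOT an identity.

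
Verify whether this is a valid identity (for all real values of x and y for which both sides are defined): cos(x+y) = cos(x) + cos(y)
Claim: cos(x+y) = cos(x) + cos(y).
Test a specific point where both sides are defined: x = -π/2, y = 2π/3.
LHS = cos(x+y) ≈ 0.8660
RHS = cos(x) + cos(y) ≈ -0.5000
Since 0.8660 ≠ -0.5000, the equation fails at this point, so it cannot hold for all real values of x and y for which both sides are defined.
The correct expansion is cos(x+y) = cos(x)cos(y) - sin(x)sin(y); cosine is not additive.

Conclusion: No, this is NOT an identity.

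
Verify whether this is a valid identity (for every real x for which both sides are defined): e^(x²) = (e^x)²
No, this is NOT an identity.

Claim: e^(x²) = (e^x)².
Test a specific point where both sides are defined: x = -1.
LHS = e^(x²) ≈ 2.7183
RHS = (e^x)² ≈ 0.1353
Since 2.7183 ≠ 0.1353, the equation fails at this point, so it cannot hold for every real x for which both sides are defined.
(e^x)² = e^(2x), and 2x ≠ x² in general.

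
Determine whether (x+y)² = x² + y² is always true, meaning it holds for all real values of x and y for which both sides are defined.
Claim: (x+y)² = x² + y².
Test a specific point where both sides are defined: x = 3/2, y = 3.
LHS = (x+y)² ≈ 20.2500
RHS = x² + y² ≈ 11.2500
Since 20.2500 ≠ 11.2500, the equation fails at this point, so it cannot hold for all real values of x and y for which both sides are defined.
The correct expansion is (x+y)² = x² + 2xy + y²; the cross term 2xy is missing.

Conclusion: No, this is NOT an identity.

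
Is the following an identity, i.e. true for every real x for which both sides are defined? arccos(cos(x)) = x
No, this is NOT an identity.

Claim: arccos(cos(x)) = x.
Test a specific point where both sides are defined: x = -π/2.
LHS = arccos(cos(x)) ≈ 1.5708
RHS = x ≈ -1.5708
Since 1.5708 ≠ -1.5708, the equation fails at this point, so it cannot hold for every real x for which both sides are defined.
arccos only returns values in [0, π], so arccos(cos(x)) = x holds only for x in that interval, not for all real x.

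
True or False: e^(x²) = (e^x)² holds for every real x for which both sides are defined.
False.

Claim: e^(x²) = (e^x)².
Test a specific point where both sides are defined: x = 3.
LHS = e^(x²) ≈ 8103.0839
RHS = (e^x)² ≈ 403.4288
Since 8103.0839 ≠ 403.4288, the equation fails at this point, so it cannot hold for every real x for which both sides are defined.
(e^x)² = e^(2x), and 2x ≠ x² in general.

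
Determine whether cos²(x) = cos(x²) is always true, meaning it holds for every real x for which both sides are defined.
Claim: cos²(x) = cos(x²).
Test a specific point where both sides are defined: x = -π/4.
LHS = cos²(x) ≈ 0.5000
RHS = cos(x²) ≈ 0.8157
Since 0.5000 ≠ 0.8157, the equation fails at this point, so it cannot hold for every real x for which both sides are defined.
cos²(x) means (cos x)², squaring the output; cos(x²) squares the input. These are different functions.

Conclusion: No, this is NOT an identity.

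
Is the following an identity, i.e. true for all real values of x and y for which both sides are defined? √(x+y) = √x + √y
No, this is NOT an identity.

Claim: √(x+y) = √x + √y.
Test a specific point where both sides are defined: x = 2, y = 3.
LHS = √(x+y) ≈ 2.2361
RHS = √x + √y ≈ 3.1463
Since 2.2361 ≠ 3.1463, the equation fails at this point, so it cannot hold for all real values of x and y for which both sides are defined.
Squaring the right side gives x + 2√(xy) + y, not x + y.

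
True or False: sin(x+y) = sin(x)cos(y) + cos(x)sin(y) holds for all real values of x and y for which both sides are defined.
Claim: sin(x+y) = sin(x)cos(y) + cos(x)sin(y).
Reasoning: By Euler's formula e^(i(x+y)) = e^(ix)·e^(iy) = (cos x + i·sin x)(cos y + i·sin y). The imaginary part of the left side is sin(x+y); the imaginary part of the product is sin(x)cos(y) + cos(x)sin(y).
So the two sides agree for all real values of x and y for which both sides are defined.

Conclusion: True.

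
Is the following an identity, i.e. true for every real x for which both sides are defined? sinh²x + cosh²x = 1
Claim: sinh²x + cosh²x = 1.
Test a specific point where both sides are defined: x = -3.
LHS = sinh²x + cosh²x ≈ 201.7156
RHS = 1 ≈ 1.0000
Since 201.7156 ≠ 1.0000, the equation fails at this point, so it cannot hold for every real x for which both sides are defined.
The correct hyperbolic identity is cosh²x - sinh²x = 1 (a difference); the sum sinh²x + cosh²x equals cosh(2x).

Conclusion: No, this is NOT an identity.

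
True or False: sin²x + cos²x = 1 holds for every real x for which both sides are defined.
True.

Claim: sin²x + cos²x = 1.
Reasoning: The point (cos x, sin x) lies on the unit circle X² + Y² = 1, so cos²x + sin²x = 1 for every real x.
So the two sides agree for every real x for which both sides are defined.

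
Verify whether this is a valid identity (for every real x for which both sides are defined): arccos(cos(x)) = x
Claim: arccos(cos(x)) = x.
Test a specific point where both sides are defined: x = -π/2.
LHS = arccos(cos(x)) ≈ 1.5708
RHS = x ≈ -1.5708
Since 1.5708 ≠ -1.5708, the equation fails at this point, so it cannot hold for every real x for which both sides are defined.
arccos only returns values in [0, π], so arccos(cos(x)) = x holds only for x in that interval, not for all real x.

Conclusion: No, this is NOT an identity.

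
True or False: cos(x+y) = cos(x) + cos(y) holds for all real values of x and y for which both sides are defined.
False.

Claim: cos(x+y) = cos(x) + cos(y).
Test a specific point where both sides are defined: x = -π/4, y = -π/2.
LHS = cos(x+y) ≈ -0.7071
RHS = cos(x) + cos(y) ≈ 0.7071
Since -0.7071 ≠ 0.7071, the equation fails at this point, so it cannot hold for all real values of x and y for which both sides are defined.
The correct expansion is cos(x+y) = cos(x)cos(y) - sin(x)sin(y); cosine is not additive.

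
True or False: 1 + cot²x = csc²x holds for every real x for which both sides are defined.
Claim: 1 + cot²x = csc²x.
Reasoning: Start from sin²x + cos²x = 1 and divide every term by sin²x (allowed wherever cot x and csc x are defined): 1 + cot²x = 1/sin²x = csc²x.
So the two sides agree for every real x for which both sides are defined.

Conclusion: True.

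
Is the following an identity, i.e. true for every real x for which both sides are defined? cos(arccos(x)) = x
Yes, this is an identity.

Claim: cos(arccos(x)) = x.
Reasoning: For -1 ≤ x ≤ 1 (where arccos is defined), arccos(x) is by definition an angle whose cosine equals x. Taking the cosine of that angle returns x. (Note the other order, arccos(cos x) = x, is NOT an identity.)
So the two sides agree for every real x for which both sides are defined.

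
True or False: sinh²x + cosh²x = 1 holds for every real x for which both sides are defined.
Claim: sinh²x + cosh²x = 1.
Test a specific point where both sides are defined: x = 2.
LHS = sinh²x + cosh²x ≈ 27.3082
RHS = 1 ≈ 1.0000
Since 27.3082 ≠ 1.0000, the equation fails at this point, so it cannot hold for every real x for which both sides are defined.
The correct hyperbolic identity is cosh²x - sinh²x = 1 (a difference); the sum sinh²x + cosh²x equals cosh(2x).

Conclusion: False.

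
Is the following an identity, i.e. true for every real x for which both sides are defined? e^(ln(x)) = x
Claim: e^(ln(x)) = x.
Reasoning: For x > 0, ln(x) is by definition the exponent p such that e^p = x. Raising e to that exponent therefore returns x: e^(ln x) = x.
So the two sides agree for every real x for which both sides are defined.

Conclusion: Yes, this is an identity.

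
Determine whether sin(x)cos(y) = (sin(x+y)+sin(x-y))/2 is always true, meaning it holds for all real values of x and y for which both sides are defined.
Claim: sin(x)cos(y) = (sin(x+y)+sin(x-y))/2.
Reasoning: sin(x+y) = sin(x)cos(y) + cos(x)sin(y) and sin(x-y) = sin(x)cos(y) - cos(x)sin(y). Adding, sin(x+y) + sin(x-y) = 2sin(x)cos(y); divide by 2.
So the two sides agree for all real values of x and y for which both sides are defined.

Conclusion: Yes, this is an identity.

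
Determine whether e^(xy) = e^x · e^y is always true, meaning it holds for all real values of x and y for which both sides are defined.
No, this is NOT an identity.

Claim: e^(xy) = e^x · e^y.
Test a specific point where both sides are defined: x = 5, y = -3.
LHS = e^(xy) ≈ 0.0000
RHS = e^x · e^y ≈ 7.3891
Since 0.0000 ≠ 7.3891, the equation fails at this point, so it cannot hold for all real values of x and y for which both sides are defined.
e^x · e^y = e^(x+y), not e^(xy).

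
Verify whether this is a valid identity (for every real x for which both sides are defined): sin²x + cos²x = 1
Claim: sin²x + cos²x = 1.
Reasoning: The point (cos x, sin x) lies on the unit circle X² + Y² = 1, so cos²x + sin²x = 1 for every real x.
So the two sides agree for every real x for which both sides are defined.

Conclusion: Yes, this is an identity.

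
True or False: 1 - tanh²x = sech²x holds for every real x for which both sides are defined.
Claim: 1 - tanh²x = sech²x.
Reasoning: Divide cosh²x - sinh²x = 1 through by cosh²x (never zero): 1 - tanh²x = 1/cosh²x = sech²x.
So the two sides agree for every real x for which both sides are defined.

Conclusion: True.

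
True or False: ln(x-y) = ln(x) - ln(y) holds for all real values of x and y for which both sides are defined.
Claim: ln(x-y) = ln(x) - ln(y).
Test a specific point where both sides are defined: x = 4, y = 1.
LHS = ln(x-y) ≈ 1.0986
RHS = ln(x) - ln(y) ≈ 1.3863
Since 1.0986 ≠ 1.3863, the equation fails at this point, so it cannot hold for all real values of x and y for which both sides are defined.
ln(x) - ln(y) = ln(x/y), not ln(x-y).

Conclusion: False.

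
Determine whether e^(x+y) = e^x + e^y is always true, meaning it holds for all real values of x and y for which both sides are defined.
Claim: e^(x+y) = e^x + e^y.
Test a specific point where both sides are defined: x = 1, y = 5.
LHS = e^(x+y) ≈ 403.4288
RHS = e^x + e^y ≈ 151.1314
Since 403.4288 ≠ 151.1314, the equation fails at this point, so it cannot hold for all real values of x and y for which both sides are defined.
The correct rule is e^(x+y) = e^x · e^y (a product, not a sum).

Conclusion: No, this is NOT an identity.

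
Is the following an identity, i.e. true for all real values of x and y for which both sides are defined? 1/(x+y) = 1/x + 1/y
No, this is NOT an identity.

Claim: 1/(x+y) = 1/x + 1/y.
Test a specific point where both sides are defined: x = 1/2, y = -3.
LHS = 1/(x+y) ≈ -0.4000
RHS = 1/x + 1/y ≈ 1.6667
Since -0.4000 ≠ 1.6667, the equation fails at this point, so it cannot hold for all real values of x and y for which both sides are defined.
1/x + 1/y = (x+y)/(xy), which is not 1/(x+y).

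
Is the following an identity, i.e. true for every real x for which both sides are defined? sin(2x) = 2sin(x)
Claim: sin(2x) = 2sin(x).
Test a specific point where both sides are defined: x = π/3.
LHS = sin(2x) ≈ 0.8660
RHS = 2sin(x) ≈ 1.7321
Since 0.8660 ≠ 1.7321, the equation fails at this point, so it cannot hold for every real x for which both sides are defined.
The correct double-angle formula is sin(2x) = 2sin(x)cos(x).

Conclusion: No, this is NOT an identity.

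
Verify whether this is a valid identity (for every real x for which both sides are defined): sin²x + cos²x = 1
Yes, this is an identity.

Claim: sin²x + cos²x = 1.
Reasoning: The point (cos x, sin x) lies on the unit circle X² + Y² = 1, so cos²x + sin²x = 1 for every real x.
So the two sides agree for every real x for which both sides are defined.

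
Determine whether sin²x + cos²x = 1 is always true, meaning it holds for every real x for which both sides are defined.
Yes, this is an identity.

Claim: sin²x + cos²x = 1.
Reasoning: The point (cos x, sin x) lies on the unit circle X² + Y² = 1, so cos²x + sin²x = 1 for every real x.
So the two sides agree for every real x for which both sides are defined.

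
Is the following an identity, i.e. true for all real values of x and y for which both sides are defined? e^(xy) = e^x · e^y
Claim: e^(xy) = e^x · e^y.
Test a specific point where both sides are defined: x = 3/2, y = -2.
LHS = e^(xy) ≈ 0.0498
RHS = e^x · e^y ≈ 0.6065
Since 0.0498 ≠ 0.6065, the equation fails at this point, so it cannot hold for all real values of x and y for which both sides are defined.
e^x · e^y = e^(x+y), not e^(xy).

Conclusion: No, this is NOT an identity.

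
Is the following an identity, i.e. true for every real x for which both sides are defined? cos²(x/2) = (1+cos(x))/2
Yes, this is an identity.

Claim: cos²(x/2) = (1+cos(x))/2.
Reasoning: Use cos(2θ) = 2cos²θ - 1 with θ = x/2: cos(x) = 2cos²(x/2) - 1. Solving for cos²(x/2) gives (1 + cos(x))/2.
So the two sides agree for every real x for which both sides are defined.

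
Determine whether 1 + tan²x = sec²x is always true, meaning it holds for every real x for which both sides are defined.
Yes, this is an identity.

Claim: 1 + tan²x = sec²x.
Reasoning: Start from sin²x + cos²x = 1 and divide every term by cos²x (allowed wherever tan x and sec x are defined): tan²x + 1 = 1/cos²x = sec²x.
So the two sides agree for every real x for which both sides are defined.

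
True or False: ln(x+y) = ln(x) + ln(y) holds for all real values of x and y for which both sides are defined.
Claim: ln(x+y) = ln(x) + ln(y).
Test a specific point where both sides are defined: x = 2, y = 3/2.
LHS = ln(x+y) ≈ 1.2528
RHS = ln(x) + ln(y) ≈ 1.0986
Since 1.2528 ≠ 1.0986, the equation fails at this point, so it cannot hold for all real values of x and y for which both sides are defined.
ln(x) + ln(y) = ln(xy), not ln(x+y).

Conclusion: False.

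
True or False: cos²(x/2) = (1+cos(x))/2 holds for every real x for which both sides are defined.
Claim: cos²(x/2) = (1+cos(x))/2.
Reasoning: Use cos(2θ) = 2cos²θ - 1 with θ = x/2: cos(x) = 2cos²(x/2) - 1. Solving for cos²(x/2) gives (1 + cos(x))/2.
So the two sides agree for every real x for which both sides are defined.

Conclusion: True.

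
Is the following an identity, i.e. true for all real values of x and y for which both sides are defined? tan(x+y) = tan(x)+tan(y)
Claim: tan(x+y) = tan(x)+tan(y).
Test a specific point where both sides are defined: x = -π/6, y = -π/4.
LHS = tan(x+y) ≈ -3.7321
RHS = tan(x)+tan(y) ≈ -1.5774
Since -3.7321 ≠ -1.5774, the equation fails at this point, so it cannot hold for all real values of x and y for which both sides are defined.
The correct formula is tan(x+y) = (tan(x) + tan(y))/(1 - tan(x)tan(y)).

Conclusion: No, this is NOT an identity.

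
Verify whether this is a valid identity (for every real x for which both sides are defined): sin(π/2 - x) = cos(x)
Yes, this is an identity.

Claim: sin(π/2 - x) = cos(x).
Reasoning: Use sin(u - v) = sin(u)cos(v) - cos(u)sin(v) with u = π/2, v = x: sin(π/2)cos(x) - cos(π/2)sin(x) = 1·cos(x) - 0·sin(x) = cos(x).
So the two sides agree for every real x for which both sides are defined.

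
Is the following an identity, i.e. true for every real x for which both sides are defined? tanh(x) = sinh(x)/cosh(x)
Yes, this is an identity.

Claim: tanh(x) = sinh(x)/cosh(x).
Reasoning: tanh(x) is defined as sinh(x)/cosh(x) = (e^x - e^-x)/(e^x + e^-x); cosh(x) ≥ 1 is never zero, so this holds for every real x.
So the two sides agree for every real x for which both sides are defined.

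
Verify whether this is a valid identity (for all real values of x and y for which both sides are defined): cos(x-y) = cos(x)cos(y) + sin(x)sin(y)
Yes, this is an identity.

Claim: cos(x-y) = cos(x)cos(y) + sin(x)sin(y).
Reasoning: Replace y by -y in cos(x+y) = cos(x)cos(y) - sin(x)sin(y) and use cos(-y) = cos(y), sin(-y) = -sin(y): cos(x-y) = cos(x)cos(y) + sin(x)sin(y).
So the two sides agree for all real values of x and y for which both sides are defined.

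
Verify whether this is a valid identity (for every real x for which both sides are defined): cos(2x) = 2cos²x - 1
Claim: cos(2x) = 2cos²x - 1.
Reasoning: cos(2x) = cos²x - sin²x. Replace sin²x by 1 - cos²x: cos²x - (1 - cos²x) = 2cos²x - 1.
So the two sides agree for every real x for which both sides are defined.

Conclusion: Yes, this is an identity.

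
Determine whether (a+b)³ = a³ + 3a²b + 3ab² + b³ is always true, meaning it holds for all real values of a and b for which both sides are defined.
Claim: (a+b)³ = a³ + 3a²b + 3ab² + b³.
Reasoning: (a+b)³ = (a+b)(a+b)² = (a+b)(a² + 2ab + b²) = a³ + 2a²b + ab² + a²b + 2ab² + b³ = a³ + 3a²b + 3ab² + b³.
So the two sides agree for all real values of a and b for which both sides are defined.

Conclusion: Yes, this is an identity.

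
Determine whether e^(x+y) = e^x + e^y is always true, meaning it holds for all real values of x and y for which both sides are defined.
Claim: e^(x+y) = e^x + e^y.
Test a specific point where both sides are defined: x = 1/2, y = 4.
LHS = e^(x+y) ≈ 90.0171
RHS = e^x + e^y ≈ 56.2469
Since 90.0171 ≠ 56.2469, the equation fails at this point, so it cannot hold for all real values of x and y for which both sides are defined.
The correct rule is e^(x+y) = e^x · e^y (a product, not a sum).

Conclusion: No, this is NOT an identity.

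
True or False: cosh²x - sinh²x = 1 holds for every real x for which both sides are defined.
Claim: cosh²x - sinh²x = 1.
Reasoning: With cosh(x) = (e^x + e^-x)/2 and sinh(x) = (e^x - e^-x)/2: cosh²x = (e^(2x) + 2 + e^(-2x))/4 and sinh²x = (e^(2x) - 2 + e^(-2x))/4. Subtracting leaves 4/4 = 1.
So the two sides agree for every real x for which both sides are defined.

Conclusion: True.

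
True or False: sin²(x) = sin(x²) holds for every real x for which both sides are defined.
Claim: sin²(x) = sin(x²).
Test a specific point where both sides are defined: x = -π/2.
LHS = sin²(x) ≈ 1.0000
RHS = sin(x²) ≈ 0.6243
Since 1.0000 ≠ 0.6243, the equation fails at this point, so it cannot hold for every real x for which both sides are defined.
sin²(x) means (sin x)², squaring the output; sin(x²) squares the input. These are different functions.

Conclusion: False.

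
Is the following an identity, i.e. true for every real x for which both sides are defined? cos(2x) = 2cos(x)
Claim: cos(2x) = 2cos(x).
Test a specific point where both sides are defined: x = -π/3.
LHS = cos(2x) ≈ -0.5000
RHS = 2cos(x) ≈ 1.0000
Since -0.5000 ≠ 1.0000, the equation fails at this point, so it cannot hold for every real x for which both sides are defined.
The correct double-angle formula is cos(2x) = cos²x - sin²x.

Conclusion: No, this is NOT an identity.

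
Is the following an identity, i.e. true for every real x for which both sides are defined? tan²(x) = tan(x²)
Claim: tan²(x) = tan(x²).
Test a specific point where both sides are defined: x = -π/4.
LHS = tan²(x) ≈ 1.0000
RHS = tan(x²) ≈ 0.7092
Since 1.0000 ≠ 0.7092, the equation fails at this point, so it cannot hold for every real x for which both sides are defined.
tan²(x) means (tan x)², squaring the output; tan(x²) squares the input. These are different functions.

Conclusion: No, this is NOT an identity.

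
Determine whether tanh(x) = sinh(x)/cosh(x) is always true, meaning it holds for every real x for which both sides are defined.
Yes, this is an identity.

Claim: tanh(x) = sinh(x)/cosh(x).
Reasoning: tanh(x) is defined as sinh(x)/cosh(x) = (e^x - e^-x)/(e^x + e^-x); cosh(x) ≥ 1 is never zero, so this holds for every real x.
So the two sides agree for every real x for which both sides are defined.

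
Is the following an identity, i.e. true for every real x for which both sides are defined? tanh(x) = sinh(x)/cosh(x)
Claim: tanh(x) = sinh(x)/cosh(x).
Reasoning: tanh(x) is defined as sinh(x)/cosh(x) = (e^x - e^-x)/(e^x + e^-x); cosh(x) ≥ 1 is never zero, so this holds for every real x.
So the two sides agree for every real x for which both sides are defined.

Conclusion: Yes, this is an identity.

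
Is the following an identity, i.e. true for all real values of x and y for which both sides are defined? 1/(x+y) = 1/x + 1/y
Claim: 1/(x+y) = 1/x + 1/y.
Test a specific point where both sides are defined: x = 2, y = -1.
LHS = 1/(x+y) ≈ 1.0000
RHS = 1/x + 1/y ≈ -0.5000
Since 1.0000 ≠ -0.5000, the equation fails at this point, so it cannot hold for all real values of x and y for which both sides are defined.
1/x + 1/y = (x+y)/(xy), which is not 1/(x+y).

Conclusion: No, this is NOT an identity.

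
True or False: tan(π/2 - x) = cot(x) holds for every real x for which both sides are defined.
Claim: tan(π/2 - x) = cot(x).
Reasoning: tan(π/2 - x) = sin(π/2 - x)/cos(π/2 - x) = cos(x)/sin(x) = cot(x), using the cofunction identities sin(π/2 - x) = cos(x) and cos(π/2 - x) = sin(x).
So the two sides agree for every real x for which both sides are defined.

Conclusion: True.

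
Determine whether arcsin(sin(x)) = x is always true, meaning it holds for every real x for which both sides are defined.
No, this is NOT an identity.

Claim: arcsin(sin(x)) = x.
Test a specific point where both sides are defined: x = 2π/3.
LHS = arcsin(sin(x)) ≈ 1.0472
RHS = x ≈ 2.0944
Since 1.0472 ≠ 2.0944, the equation fails at this point, so it cannot hold for every real x for which both sides are defined.
arcsin only returns values in [-π/2, π/2], so arcsin(sin(x)) = x holds only for x in that interval, not for all real x.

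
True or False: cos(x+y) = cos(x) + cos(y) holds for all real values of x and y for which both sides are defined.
False.

Claim: cos(x+y) = cos(x) + cos(y).
Test a specific point where both sides are defined: x = π/6, y = π/3.
LHS = cos(x+y) ≈ 0.0000
RHS = cos(x) + cos(y) ≈ 1.3660
Since 0.0000 ≠ 1.3660, the equation fails at this point, so it cannot hold for all real values of x and y for which both sides are defined.
The correct expansion is cos(x+y) = cos(x)cos(y) - sin(x)sin(y); cosine is not additive.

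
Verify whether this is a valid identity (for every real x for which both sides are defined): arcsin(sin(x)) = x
No, this is NOT an identity.

Claim: arcsin(sin(x)) = x.
Test a specific point where both sides are defined: x = π.
LHS = arcsin(sin(x)) ≈ 0.0000
RHS = x ≈ 3.1416
Since 0.0000 ≠ 3.1416, the equation fails at this point, so it cannot hold for every real x for which both sides are defined.
arcsin only returns values in [-π/2, π/2], so arcsin(sin(x)) = x holds only for x in that interval, not for all real x.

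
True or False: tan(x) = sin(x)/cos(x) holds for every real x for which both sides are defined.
True.

Claim: tan(x) = sin(x)/cos(x).
Reasoning: For an angle x whose terminal point on the unit circle is (cos x, sin x), tan(x) is defined as the ratio (second coordinate)/(first coordinate) = sin(x)/cos(x), wherever cos(x) ≠ 0.
So the two sides agree for every real x for which both sides are defined.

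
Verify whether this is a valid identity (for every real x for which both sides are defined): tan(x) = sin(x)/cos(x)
Yes, this is an identity.

Claim: tan(x) = sin(x)/cos(x).
Reasoning: For an angle x whose terminal point on the unit circle is (cos x, sin x), tan(x) is defined as the ratio (second coordinate)/(first coordinate) = sin(x)/cos(x), wherever cos(x) ≠ 0.
So the two sides agree for every real x for which both sides are defined.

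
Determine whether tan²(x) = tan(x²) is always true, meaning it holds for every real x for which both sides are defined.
Claim: tan²(x) = tan(x²).
Test a specific point where both sides are defined: x = 2π/3.
LHS = tan²(x) ≈ 3.0000
RHS = tan(x²) ≈ 2.9590
Since 3.0000 ≠ 2.9590, the equation fails at this point, so it cannot hold for every real x for which both sides are defined.
tan²(x) means (tan x)², squaring the output; tan(x²) squares the input. These are different functions.

Conclusion: No, this is NOT an identity.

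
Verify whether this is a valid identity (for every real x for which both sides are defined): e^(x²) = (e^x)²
No, this is NOT an identity.

Claim: e^(x²) = (e^x)².
Test a specific point where both sides are defined: x = -3.
LHS = e^(x²) ≈ 8103.0839
RHS = (e^x)² ≈ 0.0025
Since 8103.0839 ≠ 0.0025, the equation fails at this point, so it cannot hold for every real x for which both sides are defined.
(e^x)² = e^(2x), and 2x ≠ x² in general.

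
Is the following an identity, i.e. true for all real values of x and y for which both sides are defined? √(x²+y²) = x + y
No, this is NOT an identity.

Claim: √(x²+y²) = x + y.
Test a specific point where both sides are defined: x = -1, y = 5.
LHS = √(x²+y²) ≈ 5.0990
RHS = x + y ≈ 4.0000
Since 5.0990 ≠ 4.0000, the equation fails at this point, so it cannot hold for all real values of x and y for which both sides are defined.
(x+y)² = x² + 2xy + y², not x² + y², so the square root does not split this way.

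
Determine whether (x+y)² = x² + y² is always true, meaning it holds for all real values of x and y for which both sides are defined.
Claim: (x+y)² = x² + y².
Test a specific point where both sides are defined: x = 2, y = -2.
LHS = (x+y)² ≈ 0.0000
RHS = x² + y² ≈ 8.0000
Since 0.0000 ≠ 8.0000, the equation fails at this point, so it cannot hold for all real values of x and y for which both sides are defined.
The correct expansion is (x+y)² = x² + 2xy + y²; the cross term 2xy is missing.

Conclusion: No, this is NOT an identity.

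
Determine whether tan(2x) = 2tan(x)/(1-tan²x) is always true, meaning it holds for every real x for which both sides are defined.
Yes, this is an identity.

Claim: tan(2x) = 2tan(x)/(1-tan²x).
Reasoning: tan(2x) = sin(2x)/cos(2x) = 2sin(x)cos(x) / (cos²x - sin²x). Divide numerator and denominator by cos²x: 2tan(x) / (1 - tan²x).
So the two sides agree for every real x for which both sides are defined.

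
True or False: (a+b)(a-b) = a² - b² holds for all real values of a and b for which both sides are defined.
Claim: (a+b)(a-b) = a² - b².
Reasoning: Expand: (a+b)(a-b) = a² - ab + ba - b² = a² - b² (the cross terms cancel).
So the two sides agree for all real values of a and b for which both sides are defined.

Conclusion: True.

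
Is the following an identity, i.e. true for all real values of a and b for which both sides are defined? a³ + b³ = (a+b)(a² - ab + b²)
Claim: a³ + b³ = (a+b)(a² - ab + b²).
Reasoning: Expand the right side: (a+b)(a² - ab + b²) = a³ - a²b + ab² + a²b - ab² + b³ = a³ + b³ (the middle terms cancel in pairs).
So the two sides agree for all real values of a and b for which both sides are defined.

Conclusion: Yes, this is an identity.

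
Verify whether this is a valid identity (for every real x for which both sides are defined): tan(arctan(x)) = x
Claim: tan(arctan(x)) = x.
Reasoning: For every real x, arctan(x) is by definition the angle in (-π/2, π/2) whose tangent equals x. Taking the tangent of that angle returns x.
So the two sides agree for every real x for which both sides are defined.

Conclusion: Yes, this is an identity.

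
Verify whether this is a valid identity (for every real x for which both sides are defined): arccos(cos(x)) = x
Claim: arccos(cos(x)) = x.
Test a specific point where both sides are defined: x = -π/3.
LHS = arccos(cos(x)) ≈ 1.0472
RHS = x ≈ -1.0472
Since 1.0472 ≠ -1.0472, the equation fails at this point, so it cannot hold for every real x for which both sides are defined.
arccos only returns values in [0, π], so arccos(cos(x)) = x holds only for x in that interval, not for all real x.

Conclusion: No, this is NOT an identity.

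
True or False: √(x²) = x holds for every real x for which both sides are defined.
Claim: √(x²) = x.
Test a specific point where both sides are defined: x = -3.
LHS = √(x²) ≈ 3.0000
RHS = x ≈ -3.0000
Since 3.0000 ≠ -3.0000, the equation fails at this point, so it cannot hold for every real x for which both sides are defined.
√(x²) = |x|, which differs from x whenever x < 0 (both sides are defined for every real x).

Conclusion: False.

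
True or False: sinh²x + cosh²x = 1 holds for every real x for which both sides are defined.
False.

Claim: sinh²x + cosh²x = 1.
Test a specific point where both sides are defined: x = 3/2.
LHS = sinh²x + cosh²x ≈ 10.0677
RHS = 1 ≈ 1.0000
Since 10.0677 ≠ 1.0000, the equation fails at this point, so it cannot hold for every real x for which both sides are defined.
The correct hyperbolic identity is cosh²x - sinh²x = 1 (a difference); the sum sinh²x + cosh²x equals cosh(2x).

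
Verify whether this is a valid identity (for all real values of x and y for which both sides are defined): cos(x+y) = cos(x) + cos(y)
Claim: cos(x+y) = cos(x) + cos(y).
Test a specific point where both sides are defined: x = 2π/3, y = 2π/3.
LHS = cos(x+y) ≈ -0.5000
RHS = cos(x) + cos(y) ≈ -1.0000
Since -0.5000 ≠ -1.0000, the equation fails at this point, so it cannot hold for all real values of x and y for which both sides are defined.
The correct expansion is cos(x+y) = cos(x)cos(y) - sin(x)sin(y); cosine is not additive.

Conclusion: No, this is NOT an identity.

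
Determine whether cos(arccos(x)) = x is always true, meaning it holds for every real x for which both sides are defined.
Yes, this is an identity.

Claim: cos(arccos(x)) = x.
Reasoning: For -1 ≤ x ≤ 1 (where arccos is defined), arccos(x) is by definition an angle whose cosine equals x. Taking the cosine of that angle returns x. (Note the other order, arccos(cos x) = x, is NOT an identity.)
So the two sides agree for every real x for which both sides are defined.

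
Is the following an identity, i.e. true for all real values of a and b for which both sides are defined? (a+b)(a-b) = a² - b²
Yes, this is an identity.

Claim: (a+b)(a-b) = a² - b².
Reasoning: Expand: (a+b)(a-b) = a² - ab + ba - b² = a² - b² (the cross terms cancel).
So the two sides agree for all real values of a and b for which both sides are defined.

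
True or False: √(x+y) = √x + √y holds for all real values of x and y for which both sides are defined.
False.

Claim: √(x+y) = √x + √y.
Test a specific point where both sides are defined: x = 4, y = 3/2.
LHS = √(x+y) ≈ 2.3452
RHS = √x + √y ≈ 3.2247
Since 2.3452 ≠ 3.2247, the equation fails at this point, so it cannot hold for all real values of x and y for which both sides are defined.
Squaring the right side gives x + 2√(xy) + y, not x + y.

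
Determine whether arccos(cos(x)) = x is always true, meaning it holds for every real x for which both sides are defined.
Claim: arccos(cos(x)) = x.
Test a specific point where both sides are defined: x = -π/2.
LHS = arccos(cos(x)) ≈ 1.5708
RHS = x ≈ -1.5708
Since 1.5708 ≠ -1.5708, the equation fails at this point, so it cannot hold for every real x for which both sides are defined.
arccos only returns values in [0, π], so arccos(cos(x)) = x holds only for x in that interval, not for all real x.

Conclusion: No, this is NOT an identity.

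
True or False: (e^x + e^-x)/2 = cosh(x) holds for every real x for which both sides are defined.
Claim: (e^x + e^-x)/2 = cosh(x).
Reasoning: This is exactly the definition of the hyperbolic cosine: cosh(x) := (e^x + e^-x)/2.
So the two sides agree for every real x for which both sides are defined.

Conclusion: True.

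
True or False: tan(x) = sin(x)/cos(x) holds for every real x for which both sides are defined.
True.

Claim: tan(x) = sin(x)/cos(x).
Reasoning: For an angle x whose terminal point on the unit circle is (cos x, sin x), tan(x) is defined as the ratio (second coordinate)/(first coordinate) = sin(x)/cos(x), wherever cos(x) ≠ 0.
So the two sides agree for every real x for which both sides are defined.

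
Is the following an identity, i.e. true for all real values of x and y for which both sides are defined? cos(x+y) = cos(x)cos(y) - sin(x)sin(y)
Claim: cos(x+y) = cos(x)cos(y) - sin(x)sin(y).
Reasoning: By Euler's formula e^(i(x+y)) = e^(ix)·e^(iy) = (cos x + i·sin x)(cos y + i·sin y). The real part of the left side is cos(x+y); the real part of the product is cos(x)cos(y) - sin(x)sin(y) (since i·i = -1).
So the two sides agree for all real values of x and y for which both sides are defined.

Conclusion: Yes, this is an identity.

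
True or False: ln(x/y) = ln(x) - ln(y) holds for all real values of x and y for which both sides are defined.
True.

Claim: ln(x/y) = ln(x) - ln(y).
Reasoning: Both sides are simultaneously defined only when x, y > 0. Write x = e^p, y = e^q. Then x/y = e^(p-q), so ln(x/y) = p - q = ln(x) - ln(y).
So the two sides agree for all real values of x and y for which both sides are defined.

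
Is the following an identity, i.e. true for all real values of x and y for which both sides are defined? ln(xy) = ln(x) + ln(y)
Claim: ln(xy) = ln(x) + ln(y).
Reasoning: Both sides are simultaneously defined only when x, y > 0. Write x = e^p, y = e^q (p = ln x, q = ln y). Then xy = e^p · e^q = e^(p+q), so ln(xy) = p + q = ln(x) + ln(y).
So the two sides agree for all real values of x and y for which both sides are defined.

Conclusion: Yes, this is an identity.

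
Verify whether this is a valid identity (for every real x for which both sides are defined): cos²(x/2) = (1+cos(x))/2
Yes, this is an identity.

Claim: cos²(x/2) = (1+cos(x))/2.
Reasoning: Use cos(2θ) = 2cos²θ - 1 with θ = x/2: cos(x) = 2cos²(x/2) - 1. Solving for cos²(x/2) gives (1 + cos(x))/2.
So the two sides agree for every real x for which both sides are defined.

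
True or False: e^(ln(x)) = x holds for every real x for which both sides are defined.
True.

Claim: e^(ln(x)) = x.
Reasoning: For x > 0, ln(x) is by definition the exponent p such that e^p = x. Raising e to that exponent therefore returns x: e^(ln x) = x.
So the two sides agree for every real x for which both sides are defined.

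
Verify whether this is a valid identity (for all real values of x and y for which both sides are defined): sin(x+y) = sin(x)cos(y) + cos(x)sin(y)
Claim: sin(x+y) = sin(x)cos(y) + cos(x)sin(y).
Reasoning: By Euler's formula e^(i(x+y)) = e^(ix)·e^(iy) = (cos x + i·sin x)(cos y + i·sin y). The imaginary part of the left side is sin(x+y); the imaginary part of the product is sin(x)cos(y) + cos(x)sin(y).
So the two sides agree for all real values of x and y for which both sides are defined.

Conclusion: Yes, this is an identity.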